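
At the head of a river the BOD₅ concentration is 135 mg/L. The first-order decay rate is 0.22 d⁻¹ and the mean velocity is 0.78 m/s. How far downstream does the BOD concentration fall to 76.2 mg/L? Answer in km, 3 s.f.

175 km

From C = C₀·e^(−kt), t = ln(C₀/C)/k = ln(135/76.2)/0.22 = 0.5719/0.22 = 2.6 d.
Distance = v·t = 0.78 m/s × 2.246e+05 s = 1.752e+05 m = 175.2 km.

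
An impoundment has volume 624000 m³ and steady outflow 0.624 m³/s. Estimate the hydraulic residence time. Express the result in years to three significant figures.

0.0317 yr

Q = 0.624 m³/s × 3.156e+07 s/yr = 1.969e+07 m³/yr.
Hydraulic residence time τ = V/Q = 624000/1.969e+07 = 0.03169 yr.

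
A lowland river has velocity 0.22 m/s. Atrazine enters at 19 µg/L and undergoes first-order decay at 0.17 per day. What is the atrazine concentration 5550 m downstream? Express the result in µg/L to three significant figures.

Travel time t = 5550 m / 0.22 m/s = 5550/0.22 = 2.523e+04 s = 0.292 d.
First-order decay: C = 19·exp(−0.17·0.292) = 19·0.9516 = 18.08 µg/L.

18.1 µg/L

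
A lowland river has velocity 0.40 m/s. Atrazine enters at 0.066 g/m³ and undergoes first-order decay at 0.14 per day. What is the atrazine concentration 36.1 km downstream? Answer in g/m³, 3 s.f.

Travel time t = 36.1 km / 0.40 m/s = 3.61e+04/0.40 = 9.025e+04 s = 1.045 d.
First-order decay: C = 0.066·exp(−0.14·1.045) = 0.066·0.864 = 0.05702 g/m³.

0.0570 g/m³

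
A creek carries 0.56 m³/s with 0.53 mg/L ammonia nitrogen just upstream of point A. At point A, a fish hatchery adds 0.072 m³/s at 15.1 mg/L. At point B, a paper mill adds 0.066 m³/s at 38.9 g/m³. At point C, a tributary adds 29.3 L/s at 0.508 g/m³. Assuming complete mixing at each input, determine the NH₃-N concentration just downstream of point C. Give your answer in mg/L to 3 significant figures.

5.45 mg/L

After input A: C = (0.56·0.53 + 0.072·15.1) / 0.632 = 2.19 mg/L.
After input B: C = (0.632·2.19 + 0.066·38.9) / 0.698 = 5.661 mg/L.
29.3 L/s = 0.0293 m³/s.
After input C: C = (0.698·5.661 + 0.0293·0.508) / 0.7273 = 5.453 mg/L.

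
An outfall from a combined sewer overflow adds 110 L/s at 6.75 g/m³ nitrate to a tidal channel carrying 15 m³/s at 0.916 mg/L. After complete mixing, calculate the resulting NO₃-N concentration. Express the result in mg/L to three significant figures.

0.958 mg/L

110 L/s = 0.11 m³/s.
By mass balance at complete mixing, C = (0.11·6.75 + 15·0.916) / (0.11 + 15) = 14.48/15.11 = 0.9585 mg/L.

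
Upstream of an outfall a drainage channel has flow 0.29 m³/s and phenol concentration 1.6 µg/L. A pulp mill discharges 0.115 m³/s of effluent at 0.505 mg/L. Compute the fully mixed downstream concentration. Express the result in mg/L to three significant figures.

0.145 mg/L

1.6 µg/L = 0.0016 mg/L.
By mass balance at complete mixing, C = (0.115·0.505 + 0.29·0.0016) / (0.115 + 0.29) = 0.05854/0.405 = 0.1445 mg/L.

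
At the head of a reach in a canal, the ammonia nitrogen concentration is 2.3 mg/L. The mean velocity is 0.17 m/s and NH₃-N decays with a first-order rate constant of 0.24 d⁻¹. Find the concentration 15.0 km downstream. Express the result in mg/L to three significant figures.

1.80 mg/L

Travel time t = 15.0 km / 0.17 m/s = 1.5e+04/0.17 = 8.824e+04 s = 1.021 d.
First-order decay: C = 2.3·exp(−0.24·1.021) = 2.3·0.7826 = 1.8 mg/L.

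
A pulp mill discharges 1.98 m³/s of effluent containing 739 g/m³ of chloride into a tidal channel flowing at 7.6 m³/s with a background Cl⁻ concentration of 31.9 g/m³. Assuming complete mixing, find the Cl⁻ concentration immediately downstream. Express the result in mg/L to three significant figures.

178 mg/L

By mass balance at complete mixing, C = (1.98·739 + 7.6·31.9) / (1.98 + 7.6) = 1706/9.58 = 178 mg/L.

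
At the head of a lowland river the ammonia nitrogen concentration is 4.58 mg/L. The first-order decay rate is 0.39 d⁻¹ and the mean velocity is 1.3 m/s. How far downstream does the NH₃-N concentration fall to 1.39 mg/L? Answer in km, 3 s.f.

From C = C₀·e^(−kt), t = ln(C₀/C)/k = ln(4.58/1.39)/0.39 = 1.192/0.39 = 3.057 d.
Distance = v·t = 1.3 m/s × 2.642e+05 s = 3.434e+05 m = 343.4 km.

343 km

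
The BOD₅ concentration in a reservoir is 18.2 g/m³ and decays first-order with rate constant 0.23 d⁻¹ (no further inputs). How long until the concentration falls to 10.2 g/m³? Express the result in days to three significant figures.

2.52 d

t = ln(C₀/C)/k = ln(18.2/10.2)/0.23 = 0.579/0.23 = 2.518 d.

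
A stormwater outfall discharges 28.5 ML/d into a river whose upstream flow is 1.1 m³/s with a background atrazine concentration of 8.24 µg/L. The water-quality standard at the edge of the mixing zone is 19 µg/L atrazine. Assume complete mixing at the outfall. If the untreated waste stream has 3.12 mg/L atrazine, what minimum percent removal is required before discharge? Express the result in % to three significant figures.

98.2 %

28.5 ML/d = 0.3299 m³/s.
8.24 µg/L = 0.00824 mg/L.
19 µg/L = 0.019 mg/L.
Mass balance: 0.019·1.43 = 0.3299·Cₑ + 1.1·0.00824.
Cₑ = (0.02717 − 0.009064) / 0.3299 = 0.05488 mg/L.
Required removal = 1 − 0.05488/3.12 = 98.24 %.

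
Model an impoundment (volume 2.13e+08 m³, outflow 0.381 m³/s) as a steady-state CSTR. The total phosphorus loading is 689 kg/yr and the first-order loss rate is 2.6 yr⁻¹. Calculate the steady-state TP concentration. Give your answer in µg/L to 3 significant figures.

Outflow Q = 0.381 m³/s × 3.156e+07 s/yr = 1.202e+07 m³/yr.
Steady-state CSTR mass balance: W = Q·C + k·V·C, so C = W/(Q + kV).
Q + kV = 1.202e+07 + 2.6·2.13e+08 = 5.658e+08 m³/yr.
C = 689/5.658e+08 = 1.218e-06 kg/m³ = 0.001218 mg/L = 1.218 µg/L.

1.22 µg/L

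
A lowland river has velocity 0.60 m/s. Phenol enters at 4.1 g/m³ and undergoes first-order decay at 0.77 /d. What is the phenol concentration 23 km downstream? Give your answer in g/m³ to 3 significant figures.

Travel time t = 23 km / 0.60 m/s = 2.3e+04/0.60 = 3.833e+04 s = 0.4437 d.
First-order decay: C = 4.1·exp(−0.77·0.4437) = 4.1·0.7106 = 2.914 g/m³.

2.91 g/m³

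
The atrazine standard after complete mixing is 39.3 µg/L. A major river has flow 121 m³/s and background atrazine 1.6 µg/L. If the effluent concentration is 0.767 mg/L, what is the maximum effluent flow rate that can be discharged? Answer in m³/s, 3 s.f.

1.6 µg/L = 0.0016 mg/L.
39.3 µg/L = 0.0393 mg/L.
Mass balance at complete mixing: C_std·(Q_w + Q_r) = Q_w·C_e + Q_r·C_b.
Rearranging, Q_w = Q_r·(C_std − C_b)/(C_e − C_std) = 121·(0.0393 − 0.0016) / (0.767 − 0.0393) = 6.269 m³/s.

6.27 m³/s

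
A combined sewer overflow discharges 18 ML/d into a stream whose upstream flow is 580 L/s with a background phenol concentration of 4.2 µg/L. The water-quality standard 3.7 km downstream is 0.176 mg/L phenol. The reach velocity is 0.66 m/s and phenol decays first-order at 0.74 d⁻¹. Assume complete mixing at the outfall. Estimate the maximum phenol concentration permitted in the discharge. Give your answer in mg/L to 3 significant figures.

0.687 mg/L

18 ML/d = 0.2083 m³/s.
580 L/s = 0.58 m³/s.
4.2 µg/L = 0.0042 mg/L.
Travel time to the compliance point: t = 3700/0.66 = 5606 s = 0.06488 d; decay factor exp(−0.74·0.06488) = 0.9531.
So the concentration just after mixing may be at most 0.176/0.9531 = 0.1847 mg/L.
Mass balance: 0.1847·0.7883 = 0.2083·Cₑ + 0.58·0.0042.
Cₑ = (0.1456 − 0.002436) / 0.2083 = 0.687 mg/L.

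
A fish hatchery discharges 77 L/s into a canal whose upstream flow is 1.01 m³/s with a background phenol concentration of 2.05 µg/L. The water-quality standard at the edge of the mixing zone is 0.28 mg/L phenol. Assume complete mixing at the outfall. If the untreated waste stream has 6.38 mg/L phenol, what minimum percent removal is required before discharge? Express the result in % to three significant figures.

38.5 %

77 L/s = 0.077 m³/s.
2.05 µg/L = 0.00205 mg/L.
Mass balance: 0.28·1.087 = 0.077·Cₑ + 1.01·0.00205.
Cₑ = (0.3044 − 0.00207) / 0.077 = 3.926 mg/L.
Required removal = 1 − 3.926/6.38 = 38.47 %.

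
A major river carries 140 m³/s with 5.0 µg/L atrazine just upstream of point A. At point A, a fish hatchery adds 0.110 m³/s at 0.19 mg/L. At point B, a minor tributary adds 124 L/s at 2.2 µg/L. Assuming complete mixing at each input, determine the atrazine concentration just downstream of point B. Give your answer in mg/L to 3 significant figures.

5.0 µg/L = 0.005 mg/L.
After input A: C = (140·0.005 + 0.11·0.19) / 140.1 = 0.005145 mg/L.
124 L/s = 0.124 m³/s.
2.2 µg/L = 0.0022 mg/L.
After input B: C = (140.1·0.005145 + 0.124·0.0022) / 140.2 = 0.005143 mg/L.

0.00514 mg/L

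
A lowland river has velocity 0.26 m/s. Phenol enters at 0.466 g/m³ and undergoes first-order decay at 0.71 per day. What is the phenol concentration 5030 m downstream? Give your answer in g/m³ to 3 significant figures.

Travel time t = 5030 m / 0.26 m/s = 5030/0.26 = 1.935e+04 s = 0.2239 d.
First-order decay: C = 0.466·exp(−0.71·0.2239) = 0.466·0.853 = 0.3975 g/m³.

0.398 g/m³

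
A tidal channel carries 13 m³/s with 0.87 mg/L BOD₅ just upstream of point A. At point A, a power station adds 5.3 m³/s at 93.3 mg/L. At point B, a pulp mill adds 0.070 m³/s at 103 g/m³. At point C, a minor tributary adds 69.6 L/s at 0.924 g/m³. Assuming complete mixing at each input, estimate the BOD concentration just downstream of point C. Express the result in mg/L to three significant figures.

After input A: C = (13·0.87 + 5.3·93.3) / 18.3 = 27.64 mg/L.
After input B: C = (18.3·27.64 + 0.07·103) / 18.37 = 27.93 mg/L.
69.6 L/s = 0.0696 m³/s.
After input C: C = (18.37·27.93 + 0.0696·0.924) / 18.44 = 27.82 mg/L.

27.8 mg/L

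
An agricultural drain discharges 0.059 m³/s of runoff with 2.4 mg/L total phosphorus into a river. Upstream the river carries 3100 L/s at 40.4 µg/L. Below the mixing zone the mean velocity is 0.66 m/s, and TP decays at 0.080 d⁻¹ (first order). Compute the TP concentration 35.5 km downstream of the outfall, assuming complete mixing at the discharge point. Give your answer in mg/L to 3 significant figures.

0.0804 mg/L

3100 L/s = 3.1 m³/s.
40.4 µg/L = 0.0404 mg/L.
After complete mixing, C₀ = (0.059·2.4 + 3.1·0.0404) / 3.159 = 0.08447 mg/L.
Travel time t = 3.55e+04 m / 0.66 m/s = 5.379e+04 s = 0.6225 d.
C = 0.08447·exp(−0.080·0.6225) = 0.08447·0.9514 = 0.08037 mg/L.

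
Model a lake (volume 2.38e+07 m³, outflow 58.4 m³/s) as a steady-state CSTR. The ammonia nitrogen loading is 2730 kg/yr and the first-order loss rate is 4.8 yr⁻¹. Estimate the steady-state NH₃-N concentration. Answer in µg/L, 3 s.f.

Outflow Q = 58.4 m³/s × 3.156e+07 s/yr = 1.843e+09 m³/yr.
Steady-state CSTR mass balance: W = Q·C + k·V·C, so C = W/(Q + kV).
Q + kV = 1.843e+09 + 4.8·2.38e+07 = 1.957e+09 m³/yr.
C = 2730/1.957e+09 = 1.395e-06 kg/m³ = 0.001395 mg/L = 1.395 µg/L.

1.39 µg/L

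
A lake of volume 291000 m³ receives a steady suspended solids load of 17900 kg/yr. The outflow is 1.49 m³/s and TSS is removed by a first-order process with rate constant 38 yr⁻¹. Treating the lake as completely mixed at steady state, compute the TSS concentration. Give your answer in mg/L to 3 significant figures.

Outflow Q = 1.49 m³/s × 3.156e+07 s/yr = 4.702e+07 m³/yr.
Steady-state CSTR mass balance: W = Q·C + k·V·C, so C = W/(Q + kV).
Q + kV = 4.702e+07 + 38·291000 = 5.808e+07 m³/yr.
C = 17900/5.808e+07 = 0.0003082 kg/m³ = 0.3082 mg/L.

0.308 mg/L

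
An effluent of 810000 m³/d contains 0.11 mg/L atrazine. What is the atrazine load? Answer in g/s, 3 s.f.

1.03 g/s

810000 m³/d = 9.375 m³/s.
Mass flux = Q·C = 9.375 m³/s × 0.11 g/m³ = 1.031 g/s.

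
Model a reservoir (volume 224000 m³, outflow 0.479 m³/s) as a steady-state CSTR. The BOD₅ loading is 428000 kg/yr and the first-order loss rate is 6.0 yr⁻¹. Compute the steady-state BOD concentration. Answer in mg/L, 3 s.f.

Outflow Q = 0.479 m³/s × 3.156e+07 s/yr = 1.512e+07 m³/yr.
Steady-state CSTR mass balance: W = Q·C + k·V·C, so C = W/(Q + kV).
Q + kV = 1.512e+07 + 6.0·224000 = 1.646e+07 m³/yr.
C = 428000/1.646e+07 = 0.026 kg/m³ = 26 mg/L.

26.0 mg/L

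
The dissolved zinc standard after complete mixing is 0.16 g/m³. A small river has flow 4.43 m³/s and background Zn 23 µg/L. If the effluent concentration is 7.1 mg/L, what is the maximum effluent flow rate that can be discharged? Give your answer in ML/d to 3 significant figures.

7.56 ML/d

23 µg/L = 0.023 mg/L.
Mass balance at complete mixing: C_std·(Q_w + Q_r) = Q_w·C_e + Q_r·C_b.
Rearranging, Q_w = Q_r·(C_std − C_b)/(C_e − C_std) = 4.43·(0.16 − 0.023) / (7.1 − 0.16) = 0.08745 m³/s.
= 7.556 ML/d.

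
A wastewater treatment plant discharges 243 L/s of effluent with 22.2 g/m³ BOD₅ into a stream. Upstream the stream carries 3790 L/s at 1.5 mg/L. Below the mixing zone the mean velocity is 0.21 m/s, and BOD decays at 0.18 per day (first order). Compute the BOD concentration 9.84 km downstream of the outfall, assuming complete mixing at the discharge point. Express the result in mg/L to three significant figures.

243 L/s = 0.243 m³/s.
3790 L/s = 3.79 m³/s.
After complete mixing, C₀ = (0.243·22.2 + 3.79·1.5) / 4.033 = 2.747 mg/L.
Travel time t = 9840 m / 0.21 m/s = 4.686e+04 s = 0.5423 d.
C = 2.747·exp(−0.18·0.5423) = 2.747·0.907 = 2.492 mg/L.

2.49 mg/L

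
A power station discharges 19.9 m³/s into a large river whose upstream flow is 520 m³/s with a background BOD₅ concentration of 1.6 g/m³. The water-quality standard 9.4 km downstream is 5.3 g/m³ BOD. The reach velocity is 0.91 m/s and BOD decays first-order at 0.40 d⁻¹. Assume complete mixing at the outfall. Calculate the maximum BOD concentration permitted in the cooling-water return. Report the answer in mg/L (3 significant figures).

109 mg/L

Travel time to the compliance point: t = 9400/0.91 = 1.033e+04 s = 0.1196 d; decay factor exp(−0.40·0.1196) = 0.9533.
So the concentration just after mixing may be at most 5.3/0.9533 = 5.56 mg/L.
Mass balance: 5.56·539.9 = 19.9·Cₑ + 520·1.6.
Cₑ = (3002 − 832) / 19.9 = 109 mg/L.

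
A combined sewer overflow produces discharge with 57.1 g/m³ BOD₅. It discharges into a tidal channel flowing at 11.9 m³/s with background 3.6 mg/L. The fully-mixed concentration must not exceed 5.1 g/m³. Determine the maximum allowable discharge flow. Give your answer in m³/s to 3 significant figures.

0.343 m³/s

Mass balance at complete mixing: C_std·(Q_w + Q_r) = Q_w·C_e + Q_r·C_b.
Rearranging, Q_w = Q_r·(C_std − C_b)/(C_e − C_std) = 11.9·(5.1 − 3.6) / (57.1 − 5.1) = 0.3433 m³/s.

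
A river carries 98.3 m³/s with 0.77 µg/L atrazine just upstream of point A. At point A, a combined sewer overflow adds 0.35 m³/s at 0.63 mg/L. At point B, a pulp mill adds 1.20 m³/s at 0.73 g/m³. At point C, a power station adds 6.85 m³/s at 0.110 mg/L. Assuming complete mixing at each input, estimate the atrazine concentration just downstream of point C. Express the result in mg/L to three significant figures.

0.77 µg/L = 0.00077 mg/L.
After input A: C = (98.3·0.00077 + 0.35·0.63) / 98.65 = 0.003002 mg/L.
After input B: C = (98.65·0.003002 + 1.2·0.73) / 99.85 = 0.01174 mg/L.
After input C: C = (99.85·0.01174 + 6.85·0.11) / 106.7 = 0.01805 mg/L.

0.0180 mg/L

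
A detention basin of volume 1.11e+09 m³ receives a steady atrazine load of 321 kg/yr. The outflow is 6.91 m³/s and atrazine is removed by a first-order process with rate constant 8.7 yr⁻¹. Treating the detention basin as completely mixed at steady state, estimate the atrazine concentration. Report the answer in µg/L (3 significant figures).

Outflow Q = 6.91 m³/s × 3.156e+07 s/yr = 2.181e+08 m³/yr.
Steady-state CSTR mass balance: W = Q·C + k·V·C, so C = W/(Q + kV).
Q + kV = 2.181e+08 + 8.7·1.11e+09 = 9.875e+09 m³/yr.
C = 321/9.875e+09 = 3.251e-08 kg/m³ = 3.251e-05 mg/L = 0.03251 µg/L.

0.0325 µg/L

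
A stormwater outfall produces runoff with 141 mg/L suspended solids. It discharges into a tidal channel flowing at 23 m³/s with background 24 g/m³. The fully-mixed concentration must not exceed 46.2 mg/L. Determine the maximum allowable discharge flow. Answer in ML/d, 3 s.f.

Mass balance at complete mixing: C_std·(Q_w + Q_r) = Q_w·C_e + Q_r·C_b.
Rearranging, Q_w = Q_r·(C_std − C_b)/(C_e − C_std) = 23·(46.2 − 24) / (141 − 46.2) = 5.386 m³/s.
= 465.4 ML/d.

465 ML/d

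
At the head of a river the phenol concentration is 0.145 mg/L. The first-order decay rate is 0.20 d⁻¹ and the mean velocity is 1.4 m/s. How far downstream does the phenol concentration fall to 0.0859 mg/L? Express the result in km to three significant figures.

From C = C₀·e^(−kt), t = ln(C₀/C)/k = ln(0.145/0.0859)/0.20 = 0.5235/0.20 = 2.618 d.
Distance = v·t = 1.4 m/s × 2.262e+05 s = 3.166e+05 m = 316.6 km.

317 km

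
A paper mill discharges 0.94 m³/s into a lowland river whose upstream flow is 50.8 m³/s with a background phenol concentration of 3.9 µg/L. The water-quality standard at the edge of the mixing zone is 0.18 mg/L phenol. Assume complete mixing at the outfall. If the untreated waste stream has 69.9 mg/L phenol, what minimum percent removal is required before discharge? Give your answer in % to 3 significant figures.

86.1 %

3.9 µg/L = 0.0039 mg/L.
Mass balance: 0.18·51.74 = 0.94·Cₑ + 50.8·0.0039.
Cₑ = (9.313 − 0.1981) / 0.94 = 9.697 mg/L.
Required removal = 1 − 9.697/69.9 = 86.13 %.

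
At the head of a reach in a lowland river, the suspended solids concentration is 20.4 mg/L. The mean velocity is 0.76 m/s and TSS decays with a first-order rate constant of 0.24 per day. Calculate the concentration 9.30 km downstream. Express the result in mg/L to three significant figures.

Travel time t = 9.30 km / 0.76 m/s = 9300/0.76 = 1.224e+04 s = 0.1416 d.
First-order decay: C = 20.4·exp(−0.24·0.1416) = 20.4·0.9666 = 19.72 mg/L.

19.7 mg/L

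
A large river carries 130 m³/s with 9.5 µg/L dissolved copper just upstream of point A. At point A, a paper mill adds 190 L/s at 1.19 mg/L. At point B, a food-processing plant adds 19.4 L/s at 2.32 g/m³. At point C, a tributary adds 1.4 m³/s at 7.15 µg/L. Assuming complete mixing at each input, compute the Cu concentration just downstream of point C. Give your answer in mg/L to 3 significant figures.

0.0115 mg/L

9.5 µg/L = 0.0095 mg/L.
190 L/s = 0.19 m³/s.
After input A: C = (130·0.0095 + 0.19·1.19) / 130.2 = 0.01122 mg/L.
19.4 L/s = 0.0194 m³/s.
After input B: C = (130.2·0.01122 + 0.0194·2.32) / 130.2 = 0.01157 mg/L.
7.15 µg/L = 0.00715 mg/L.
After input C: C = (130.2·0.01157 + 1.4·0.00715) / 131.6 = 0.01152 mg/L.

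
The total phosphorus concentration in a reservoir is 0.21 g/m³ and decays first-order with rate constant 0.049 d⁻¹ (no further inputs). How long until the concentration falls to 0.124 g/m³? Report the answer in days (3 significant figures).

10.8 d

t = ln(C₀/C)/k = ln(0.21/0.124)/0.049 = 0.5268/0.049 = 10.75 d.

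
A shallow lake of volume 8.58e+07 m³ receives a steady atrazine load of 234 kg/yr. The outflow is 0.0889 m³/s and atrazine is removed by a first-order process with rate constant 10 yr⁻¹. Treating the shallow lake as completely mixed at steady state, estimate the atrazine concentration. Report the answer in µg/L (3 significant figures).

0.272 µg/L

Outflow Q = 0.0889 m³/s × 3.156e+07 s/yr = 2.805e+06 m³/yr.
Steady-state CSTR mass balance: W = Q·C + k·V·C, so C = W/(Q + kV).
Q + kV = 2.805e+06 + 10·8.58e+07 = 8.608e+08 m³/yr.
C = 234/8.608e+08 = 2.718e-07 kg/m³ = 0.0002718 mg/L = 0.2718 µg/L.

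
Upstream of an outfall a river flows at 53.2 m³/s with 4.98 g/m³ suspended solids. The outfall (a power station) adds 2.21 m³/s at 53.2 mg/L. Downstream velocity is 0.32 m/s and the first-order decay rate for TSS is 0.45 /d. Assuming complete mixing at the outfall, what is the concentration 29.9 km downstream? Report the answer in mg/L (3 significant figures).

4.24 mg/L

After complete mixing, C₀ = (2.21·53.2 + 53.2·4.98) / 55.41 = 6.903 mg/L.
Travel time t = 2.99e+04 m / 0.32 m/s = 9.344e+04 s = 1.081 d.
C = 6.903·exp(−0.45·1.081) = 6.903·0.6147 = 4.243 mg/L.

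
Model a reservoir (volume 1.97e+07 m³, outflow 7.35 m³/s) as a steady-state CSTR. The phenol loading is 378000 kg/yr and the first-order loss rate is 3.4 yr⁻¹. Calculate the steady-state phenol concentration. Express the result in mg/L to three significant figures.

1.26 mg/L

Outflow Q = 7.35 m³/s × 3.156e+07 s/yr = 2.319e+08 m³/yr.
Steady-state CSTR mass balance: W = Q·C + k·V·C, so C = W/(Q + kV).
Q + kV = 2.319e+08 + 3.4·1.97e+07 = 2.989e+08 m³/yr.
C = 378000/2.989e+08 = 0.001265 kg/m³ = 1.265 mg/L.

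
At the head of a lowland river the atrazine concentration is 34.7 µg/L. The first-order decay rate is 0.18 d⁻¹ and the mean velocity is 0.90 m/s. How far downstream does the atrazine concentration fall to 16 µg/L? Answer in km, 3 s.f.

From C = C₀·e^(−kt), t = ln(C₀/C)/k = ln(34.7/16)/0.18 = 0.7742/0.18 = 4.301 d.
Distance = v·t = 0.90 m/s × 3.716e+05 s = 3.344e+05 m = 334.4 km.

334 km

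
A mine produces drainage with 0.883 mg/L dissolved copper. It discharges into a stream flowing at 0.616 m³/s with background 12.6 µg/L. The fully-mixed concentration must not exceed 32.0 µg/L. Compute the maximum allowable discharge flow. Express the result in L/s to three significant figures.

12.6 µg/L = 0.0126 mg/L.
32.0 µg/L = 0.032 mg/L.
Mass balance at complete mixing: C_std·(Q_w + Q_r) = Q_w·C_e + Q_r·C_b.
Rearranging, Q_w = Q_r·(C_std − C_b)/(C_e − C_std) = 0.616·(0.032 − 0.0126) / (0.883 − 0.032) = 0.01404 m³/s.
= 14.04 L/s.

14.0 L/s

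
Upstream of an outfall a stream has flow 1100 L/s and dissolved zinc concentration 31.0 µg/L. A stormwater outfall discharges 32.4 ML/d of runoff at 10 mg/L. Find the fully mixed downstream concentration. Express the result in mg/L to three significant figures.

32.4 ML/d = 0.375 m³/s.
1100 L/s = 1.1 m³/s.
31.0 µg/L = 0.031 mg/L.
Conservation of mass across the mixing zone: C = (0.375·10 + 1.1·0.031) / (0.375 + 1.1) = 3.784/1.475 = 2.565 mg/L.

2.57 mg/L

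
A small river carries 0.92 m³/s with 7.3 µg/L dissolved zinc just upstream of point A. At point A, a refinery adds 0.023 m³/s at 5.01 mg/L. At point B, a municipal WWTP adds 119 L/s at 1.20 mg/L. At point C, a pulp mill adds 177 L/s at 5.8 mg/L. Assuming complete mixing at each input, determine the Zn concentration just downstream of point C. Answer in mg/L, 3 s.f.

1.04 mg/L

7.3 µg/L = 0.0073 mg/L.
After input A: C = (0.92·0.0073 + 0.023·5.01) / 0.943 = 0.1293 mg/L.
119 L/s = 0.119 m³/s.
After input B: C = (0.943·0.1293 + 0.119·1.2) / 1.062 = 0.2493 mg/L.
177 L/s = 0.177 m³/s.
After input C: C = (1.062·0.2493 + 0.177·5.8) / 1.239 = 1.042 mg/L.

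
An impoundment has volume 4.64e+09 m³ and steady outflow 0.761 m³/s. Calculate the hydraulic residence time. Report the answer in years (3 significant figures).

193 yr

Q = 0.761 m³/s × 3.156e+07 s/yr = 2.402e+07 m³/yr.
Hydraulic residence time τ = V/Q = 4.64e+09/2.402e+07 = 193.2 yr.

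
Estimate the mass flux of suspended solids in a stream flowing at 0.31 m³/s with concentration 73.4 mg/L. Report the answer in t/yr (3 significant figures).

Mass flux = Q·C = 0.31 m³/s × 73.4 g/m³ = 22.75 g/s.
= 22.75 g/s × 31.56 = 718.1 t/yr.

718 t/yr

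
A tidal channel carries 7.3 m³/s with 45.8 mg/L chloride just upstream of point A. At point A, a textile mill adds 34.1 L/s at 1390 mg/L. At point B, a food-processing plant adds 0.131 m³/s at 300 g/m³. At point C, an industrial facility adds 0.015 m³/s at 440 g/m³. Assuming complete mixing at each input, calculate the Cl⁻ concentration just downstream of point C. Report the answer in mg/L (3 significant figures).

34.1 L/s = 0.0341 m³/s.
After input A: C = (7.3·45.8 + 0.0341·1390) / 7.334 = 52.05 mg/L.
After input B: C = (7.334·52.05 + 0.131·300) / 7.465 = 56.4 mg/L.
After input C: C = (7.465·56.4 + 0.015·440) / 7.48 = 57.17 mg/L.

57.2 mg/L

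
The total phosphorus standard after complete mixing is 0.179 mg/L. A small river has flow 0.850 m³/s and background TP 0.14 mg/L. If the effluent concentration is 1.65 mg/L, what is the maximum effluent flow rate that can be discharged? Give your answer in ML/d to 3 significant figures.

1.95 ML/d

Mass balance at complete mixing: C_std·(Q_w + Q_r) = Q_w·C_e + Q_r·C_b.
Rearranging, Q_w = Q_r·(C_std − C_b)/(C_e − C_std) = 0.850·(0.179 − 0.14) / (1.65 − 0.179) = 0.02254 m³/s.
= 1.947 ML/d.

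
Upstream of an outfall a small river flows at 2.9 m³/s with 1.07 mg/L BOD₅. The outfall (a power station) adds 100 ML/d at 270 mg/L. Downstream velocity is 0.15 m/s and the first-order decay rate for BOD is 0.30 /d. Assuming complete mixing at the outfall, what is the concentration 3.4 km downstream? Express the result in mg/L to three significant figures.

100 ML/d = 1.157 m³/s.
After complete mixing, C₀ = (1.157·270 + 2.9·1.07) / 4.057 = 77.78 mg/L.
Travel time t = 3400 m / 0.15 m/s = 2.267e+04 s = 0.2623 d.
C = 77.78·exp(−0.30·0.2623) = 77.78·0.9243 = 71.9 mg/L.

71.9 mg/L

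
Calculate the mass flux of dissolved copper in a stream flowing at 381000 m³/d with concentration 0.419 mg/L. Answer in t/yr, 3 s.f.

58.3 t/yr

381000 m³/d = 4.41 m³/s.
Mass flux = Q·C = 4.41 m³/s × 0.419 g/m³ = 1.848 g/s.
= 1.848 g/s × 31.56 = 58.31 t/yr.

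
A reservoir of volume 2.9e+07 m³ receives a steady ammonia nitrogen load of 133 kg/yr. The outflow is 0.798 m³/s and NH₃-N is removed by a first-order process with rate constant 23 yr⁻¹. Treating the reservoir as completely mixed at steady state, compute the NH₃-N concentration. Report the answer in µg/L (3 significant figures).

0.192 µg/L

Outflow Q = 0.798 m³/s × 3.156e+07 s/yr = 2.518e+07 m³/yr.
Steady-state CSTR mass balance: W = Q·C + k·V·C, so C = W/(Q + kV).
Q + kV = 2.518e+07 + 23·2.9e+07 = 6.922e+08 m³/yr.
C = 133/6.922e+08 = 1.921e-07 kg/m³ = 0.0001921 mg/L = 0.1921 µg/L.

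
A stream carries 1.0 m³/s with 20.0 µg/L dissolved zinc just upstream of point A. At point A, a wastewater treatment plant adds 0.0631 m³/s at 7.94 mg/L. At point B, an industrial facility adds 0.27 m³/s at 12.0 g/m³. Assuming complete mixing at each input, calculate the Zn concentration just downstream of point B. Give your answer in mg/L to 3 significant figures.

20.0 µg/L = 0.02 mg/L.
After input A: C = (1·0.02 + 0.0631·7.94) / 1.063 = 0.4901 mg/L.
After input B: C = (1.063·0.4901 + 0.27·12) / 1.333 = 2.821 mg/L.

2.82 mg/L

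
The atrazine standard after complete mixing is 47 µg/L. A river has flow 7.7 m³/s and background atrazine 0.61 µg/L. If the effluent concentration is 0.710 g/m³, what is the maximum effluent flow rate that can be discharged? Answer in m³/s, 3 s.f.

0.539 m³/s

0.61 µg/L = 0.00061 mg/L.
47 µg/L = 0.047 mg/L.
Mass balance at complete mixing: C_std·(Q_w + Q_r) = Q_w·C_e + Q_r·C_b.
Rearranging, Q_w = Q_r·(C_std − C_b)/(C_e − C_std) = 7.7·(0.047 − 0.00061) / (0.71 − 0.047) = 0.5388 m³/s.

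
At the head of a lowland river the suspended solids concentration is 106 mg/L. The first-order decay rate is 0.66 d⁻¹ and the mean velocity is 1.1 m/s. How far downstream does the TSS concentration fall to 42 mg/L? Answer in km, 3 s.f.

133 km

From C = C₀·e^(−kt), t = ln(C₀/C)/k = ln(106/42)/0.66 = 0.9258/0.66 = 1.403 d.
Distance = v·t = 1.1 m/s × 1.212e+05 s = 1.333e+05 m = 133.3 km.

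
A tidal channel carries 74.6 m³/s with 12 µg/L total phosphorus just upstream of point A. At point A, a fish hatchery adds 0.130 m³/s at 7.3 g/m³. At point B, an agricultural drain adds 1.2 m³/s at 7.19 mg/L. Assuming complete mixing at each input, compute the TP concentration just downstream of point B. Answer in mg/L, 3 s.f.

0.138 mg/L

12 µg/L = 0.012 mg/L.
After input A: C = (74.6·0.012 + 0.13·7.3) / 74.73 = 0.02468 mg/L.
After input B: C = (74.73·0.02468 + 1.2·7.19) / 75.93 = 0.1379 mg/L.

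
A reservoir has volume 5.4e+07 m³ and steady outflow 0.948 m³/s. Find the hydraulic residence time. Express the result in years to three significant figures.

Q = 0.948 m³/s × 3.156e+07 s/yr = 2.992e+07 m³/yr.
Hydraulic residence time τ = V/Q = 5.4e+07/2.992e+07 = 1.805 yr.

1.81 yr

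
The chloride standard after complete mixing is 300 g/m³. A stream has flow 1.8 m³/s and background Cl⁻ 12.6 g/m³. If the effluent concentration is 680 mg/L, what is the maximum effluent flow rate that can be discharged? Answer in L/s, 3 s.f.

1360 L/s

Mass balance at complete mixing: C_std·(Q_w + Q_r) = Q_w·C_e + Q_r·C_b.
Rearranging, Q_w = Q_r·(C_std − C_b)/(C_e − C_std) = 1.8·(300 − 12.6) / (680 − 300) = 1.361 m³/s.
= 1361 L/s.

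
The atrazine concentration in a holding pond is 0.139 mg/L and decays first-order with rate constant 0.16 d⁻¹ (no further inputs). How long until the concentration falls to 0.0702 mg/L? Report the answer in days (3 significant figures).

t = ln(C₀/C)/k = ln(0.139/0.0702)/0.16 = 0.6831/0.16 = 4.27 d.

4.27 d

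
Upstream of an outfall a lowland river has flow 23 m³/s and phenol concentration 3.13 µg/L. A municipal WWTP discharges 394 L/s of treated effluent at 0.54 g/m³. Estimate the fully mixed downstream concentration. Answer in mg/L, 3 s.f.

0.0122 mg/L

394 L/s = 0.394 m³/s.
3.13 µg/L = 0.00313 mg/L.
Conservation of mass across the mixing zone: C = (0.394·0.54 + 23·0.00313) / (0.394 + 23) = 0.2848/23.39 = 0.01217 mg/L.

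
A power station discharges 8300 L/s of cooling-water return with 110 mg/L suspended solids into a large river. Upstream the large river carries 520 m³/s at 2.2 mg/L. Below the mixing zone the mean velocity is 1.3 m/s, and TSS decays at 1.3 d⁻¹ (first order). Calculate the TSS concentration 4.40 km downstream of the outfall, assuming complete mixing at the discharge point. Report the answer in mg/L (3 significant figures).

3.70 mg/L

8300 L/s = 8.3 m³/s.
After complete mixing, C₀ = (8.3·110 + 520·2.2) / 528.3 = 3.894 mg/L.
Travel time t = 4400 m / 1.3 m/s = 3385 s = 0.03917 d.
C = 3.894·exp(−1.3·0.03917) = 3.894·0.9503 = 3.7 mg/L.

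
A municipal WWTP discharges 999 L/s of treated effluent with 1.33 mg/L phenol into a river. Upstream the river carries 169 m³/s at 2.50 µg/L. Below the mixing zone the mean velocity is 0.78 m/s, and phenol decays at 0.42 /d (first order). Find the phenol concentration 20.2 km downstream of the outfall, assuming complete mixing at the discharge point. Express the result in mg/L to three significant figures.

999 L/s = 0.999 m³/s.
2.50 µg/L = 0.0025 mg/L.
After complete mixing, C₀ = (0.999·1.33 + 169·0.0025) / 170 = 0.0103 mg/L.
Travel time t = 2.02e+04 m / 0.78 m/s = 2.59e+04 s = 0.2997 d.
C = 0.0103·exp(−0.42·0.2997) = 0.0103·0.8817 = 0.009083 mg/L.

0.00908 mg/L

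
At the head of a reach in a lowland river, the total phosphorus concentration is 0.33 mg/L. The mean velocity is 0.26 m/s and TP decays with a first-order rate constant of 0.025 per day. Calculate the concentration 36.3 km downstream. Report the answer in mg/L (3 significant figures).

0.317 mg/L

Travel time t = 36.3 km / 0.26 m/s = 3.63e+04/0.26 = 1.396e+05 s = 1.616 d.
First-order decay: C = 0.33·exp(−0.025·1.616) = 0.33·0.9604 = 0.3169 mg/L.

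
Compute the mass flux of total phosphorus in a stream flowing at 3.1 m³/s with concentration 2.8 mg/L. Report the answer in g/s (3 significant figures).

8.68 g/s

Mass flux = Q·C = 3.1 m³/s × 2.8 g/m³ = 8.68 g/s.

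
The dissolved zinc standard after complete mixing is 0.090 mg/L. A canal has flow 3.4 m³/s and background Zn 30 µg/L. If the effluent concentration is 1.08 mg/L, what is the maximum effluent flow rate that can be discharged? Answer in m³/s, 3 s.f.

0.206 m³/s

30 µg/L = 0.03 mg/L.
Mass balance at complete mixing: C_std·(Q_w + Q_r) = Q_w·C_e + Q_r·C_b.
Rearranging, Q_w = Q_r·(C_std − C_b)/(C_e − C_std) = 3.4·(0.09 − 0.03) / (1.08 − 0.09) = 0.2061 m³/s.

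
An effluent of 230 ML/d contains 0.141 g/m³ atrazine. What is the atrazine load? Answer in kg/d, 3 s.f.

230 ML/d = 2.662 m³/s.
Mass flux = Q·C = 2.662 m³/s × 0.141 g/m³ = 0.3753 g/s.
= 0.3753 g/s × 86.4 = 32.43 kg/d.

32.4 kg/d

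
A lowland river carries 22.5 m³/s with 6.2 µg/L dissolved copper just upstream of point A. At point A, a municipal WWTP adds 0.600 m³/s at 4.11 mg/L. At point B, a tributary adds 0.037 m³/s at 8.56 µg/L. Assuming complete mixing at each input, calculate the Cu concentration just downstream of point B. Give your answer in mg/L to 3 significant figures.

6.2 µg/L = 0.0062 mg/L.
After input A: C = (22.5·0.0062 + 0.6·4.11) / 23.1 = 0.1128 mg/L.
8.56 µg/L = 0.00856 mg/L.
After input B: C = (23.1·0.1128 + 0.037·0.00856) / 23.14 = 0.1126 mg/L.

0.113 mg/L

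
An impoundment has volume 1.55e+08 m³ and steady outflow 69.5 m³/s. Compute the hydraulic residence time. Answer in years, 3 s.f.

Q = 69.5 m³/s × 3.156e+07 s/yr = 2.193e+09 m³/yr.
Hydraulic residence time τ = V/Q = 1.55e+08/2.193e+09 = 0.07067 yr.

0.0707 yr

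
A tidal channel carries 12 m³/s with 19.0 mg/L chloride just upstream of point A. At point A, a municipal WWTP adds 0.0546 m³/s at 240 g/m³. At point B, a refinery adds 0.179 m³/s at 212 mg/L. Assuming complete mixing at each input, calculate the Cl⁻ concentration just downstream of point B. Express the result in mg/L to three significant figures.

After input A: C = (12·19 + 0.0546·240) / 12.05 = 20 mg/L.
After input B: C = (12.05·20 + 0.179·212) / 12.23 = 22.81 mg/L.

22.8 mg/L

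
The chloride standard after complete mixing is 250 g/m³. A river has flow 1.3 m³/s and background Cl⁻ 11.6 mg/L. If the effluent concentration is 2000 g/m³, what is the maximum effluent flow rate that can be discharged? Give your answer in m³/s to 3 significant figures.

0.177 m³/s

Mass balance at complete mixing: C_std·(Q_w + Q_r) = Q_w·C_e + Q_r·C_b.
Rearranging, Q_w = Q_r·(C_std − C_b)/(C_e − C_std) = 1.3·(250 − 11.6) / (2000 − 250) = 0.1771 m³/s.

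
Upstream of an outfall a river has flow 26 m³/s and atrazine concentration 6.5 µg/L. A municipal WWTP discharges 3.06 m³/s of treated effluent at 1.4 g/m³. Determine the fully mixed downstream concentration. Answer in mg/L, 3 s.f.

6.5 µg/L = 0.0065 mg/L.
By mass balance at complete mixing, C = (3.06·1.4 + 26·0.0065) / (3.06 + 26) = 4.453/29.06 = 0.1532 mg/L.

0.153 mg/L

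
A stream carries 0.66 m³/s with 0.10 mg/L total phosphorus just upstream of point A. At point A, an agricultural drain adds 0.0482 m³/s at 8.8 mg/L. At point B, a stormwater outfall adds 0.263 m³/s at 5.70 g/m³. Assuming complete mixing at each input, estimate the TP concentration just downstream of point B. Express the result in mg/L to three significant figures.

After input A: C = (0.66·0.1 + 0.0482·8.8) / 0.7082 = 0.6921 mg/L.
After input B: C = (0.7082·0.6921 + 0.263·5.7) / 0.9712 = 2.048 mg/L.

2.05 mg/L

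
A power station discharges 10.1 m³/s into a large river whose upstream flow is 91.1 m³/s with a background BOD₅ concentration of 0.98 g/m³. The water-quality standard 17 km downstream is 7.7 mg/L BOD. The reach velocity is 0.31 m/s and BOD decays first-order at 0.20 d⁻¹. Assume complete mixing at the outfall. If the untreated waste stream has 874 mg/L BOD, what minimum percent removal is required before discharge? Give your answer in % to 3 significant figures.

91.0 %

Travel time to the compliance point: t = 1.7e+04/0.31 = 5.484e+04 s = 0.6347 d; decay factor exp(−0.20·0.6347) = 0.8808.
So the concentration just after mixing may be at most 7.7/0.8808 = 8.742 mg/L.
Mass balance: 8.742·101.2 = 10.1·Cₑ + 91.1·0.98.
Cₑ = (884.7 − 89.28) / 10.1 = 78.76 mg/L.
Required removal = 1 − 78.76/874 = 90.99 %.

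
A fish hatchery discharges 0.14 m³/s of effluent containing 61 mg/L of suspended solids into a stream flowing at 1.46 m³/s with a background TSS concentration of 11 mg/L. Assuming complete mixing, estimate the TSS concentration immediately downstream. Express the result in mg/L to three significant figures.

Flow-weighted mixing gives C = (0.14·61 + 1.46·11) / (0.14 + 1.46) = 24.6/1.6 = 15.38 mg/L.

15.4 mg/L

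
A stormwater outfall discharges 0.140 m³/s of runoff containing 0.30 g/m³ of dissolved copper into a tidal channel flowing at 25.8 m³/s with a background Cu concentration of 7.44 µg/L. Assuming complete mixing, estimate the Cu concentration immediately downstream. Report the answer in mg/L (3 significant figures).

7.44 µg/L = 0.00744 mg/L.
By mass balance at complete mixing, C = (0.14·0.3 + 25.8·0.00744) / (0.14 + 25.8) = 0.234/25.94 = 0.009019 mg/L.

0.00902 mg/L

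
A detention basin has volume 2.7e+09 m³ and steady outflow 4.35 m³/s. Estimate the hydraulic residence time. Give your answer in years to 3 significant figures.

Q = 4.35 m³/s × 3.156e+07 s/yr = 1.373e+08 m³/yr.
Hydraulic residence time τ = V/Q = 2.7e+09/1.373e+08 = 19.67 yr.

19.7 yr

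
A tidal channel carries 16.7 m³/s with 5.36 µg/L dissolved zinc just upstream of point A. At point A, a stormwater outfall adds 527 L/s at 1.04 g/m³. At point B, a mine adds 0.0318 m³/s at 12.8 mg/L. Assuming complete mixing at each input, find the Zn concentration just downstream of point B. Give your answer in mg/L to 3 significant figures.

0.0605 mg/L

5.36 µg/L = 0.00536 mg/L.
527 L/s = 0.527 m³/s.
After input A: C = (16.7·0.00536 + 0.527·1.04) / 17.23 = 0.03701 mg/L.
After input B: C = (17.23·0.03701 + 0.0318·12.8) / 17.26 = 0.06053 mg/L.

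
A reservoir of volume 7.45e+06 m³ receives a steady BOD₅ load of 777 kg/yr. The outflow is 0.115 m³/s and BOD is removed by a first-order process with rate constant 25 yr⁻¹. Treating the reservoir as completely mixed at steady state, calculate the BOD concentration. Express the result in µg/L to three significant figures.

Outflow Q = 0.115 m³/s × 3.156e+07 s/yr = 3.629e+06 m³/yr.
Steady-state CSTR mass balance: W = Q·C + k·V·C, so C = W/(Q + kV).
Q + kV = 3.629e+06 + 25·7.45e+06 = 1.899e+08 m³/yr.
C = 777/1.899e+08 = 4.092e-06 kg/m³ = 0.004092 mg/L = 4.092 µg/L.

4.09 µg/L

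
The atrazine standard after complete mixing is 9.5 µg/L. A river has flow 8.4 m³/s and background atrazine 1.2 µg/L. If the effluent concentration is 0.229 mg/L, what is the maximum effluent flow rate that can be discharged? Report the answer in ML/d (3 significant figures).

1.2 µg/L = 0.0012 mg/L.
9.5 µg/L = 0.0095 mg/L.
Mass balance at complete mixing: C_std·(Q_w + Q_r) = Q_w·C_e + Q_r·C_b.
Rearranging, Q_w = Q_r·(C_std − C_b)/(C_e − C_std) = 8.4·(0.0095 − 0.0012) / (0.229 − 0.0095) = 0.3176 m³/s.
= 27.44 ML/d.

27.4 ML/d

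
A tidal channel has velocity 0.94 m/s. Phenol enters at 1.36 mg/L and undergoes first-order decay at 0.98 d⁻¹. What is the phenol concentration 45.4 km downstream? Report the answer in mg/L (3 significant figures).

Travel time t = 45.4 km / 0.94 m/s = 4.54e+04/0.94 = 4.83e+04 s = 0.559 d.
First-order decay: C = 1.36·exp(−0.98·0.559) = 1.36·0.5782 = 0.7864 mg/L.

0.786 mg/L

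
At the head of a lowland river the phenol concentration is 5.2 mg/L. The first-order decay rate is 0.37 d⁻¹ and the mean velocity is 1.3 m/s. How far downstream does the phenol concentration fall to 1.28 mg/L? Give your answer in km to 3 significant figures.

From C = C₀·e^(−kt), t = ln(C₀/C)/k = ln(5.2/1.28)/0.37 = 1.402/0.37 = 3.789 d.
Distance = v·t = 1.3 m/s × 3.273e+05 s = 4.255e+05 m = 425.5 km.

426 km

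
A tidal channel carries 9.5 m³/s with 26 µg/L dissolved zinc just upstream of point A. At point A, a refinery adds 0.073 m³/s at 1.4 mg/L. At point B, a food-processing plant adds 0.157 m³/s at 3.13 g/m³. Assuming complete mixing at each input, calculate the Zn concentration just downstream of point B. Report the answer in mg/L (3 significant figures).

26 µg/L = 0.026 mg/L.
After input A: C = (9.5·0.026 + 0.073·1.4) / 9.573 = 0.03648 mg/L.
After input B: C = (9.573·0.03648 + 0.157·3.13) / 9.73 = 0.08639 mg/L.

0.0864 mg/L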